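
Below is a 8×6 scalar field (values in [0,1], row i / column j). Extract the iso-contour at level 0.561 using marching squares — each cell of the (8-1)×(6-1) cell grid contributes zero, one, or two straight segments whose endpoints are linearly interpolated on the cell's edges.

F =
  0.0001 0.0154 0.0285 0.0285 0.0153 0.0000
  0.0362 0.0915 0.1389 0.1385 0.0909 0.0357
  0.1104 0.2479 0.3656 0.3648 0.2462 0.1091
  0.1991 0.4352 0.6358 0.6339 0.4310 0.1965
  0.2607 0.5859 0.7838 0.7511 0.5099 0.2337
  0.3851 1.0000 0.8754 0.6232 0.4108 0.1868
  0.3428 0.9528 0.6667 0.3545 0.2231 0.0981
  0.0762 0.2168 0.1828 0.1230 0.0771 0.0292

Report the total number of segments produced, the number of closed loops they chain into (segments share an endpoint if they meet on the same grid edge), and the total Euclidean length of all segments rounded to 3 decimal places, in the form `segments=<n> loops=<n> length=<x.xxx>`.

cell (2,1): code 0100 → (2.723,2.000)–(3.000,1.627)
cell (2,2): code 1100 → (2.729,3.000)–(2.723,2.000)
cell (2,3): code 1000 → (3.000,3.359)–(2.729,3.000)
cell (3,0): code 0100 → (3.835,1.000)–(4.000,0.923)
cell (3,1): code 1110 → (3.000,1.627)–(3.835,1.000)
cell (3,3): code 1001 → (4.000,3.788)–(3.000,3.359)
cell (4,0): code 0110 → (4.000,0.923)–(5.000,0.286)
cell (4,3): code 1001 → (5.000,3.293)–(4.000,3.788)
cell (5,0): code 0110 → (5.000,0.286)–(6.000,0.358)
cell (5,2): code 1011 → (6.000,2.339)–(5.231,3.000)
cell (5,3): code 0001 → (5.231,3.000)–(5.000,3.293)
cell (6,0): code 0010 → (6.000,0.358)–(6.532,1.000)
cell (6,1): code 0011 → (6.532,1.000)–(6.218,2.000)
cell (6,2): code 0001 → (6.218,2.000)–(6.000,2.339)
total: 14 segments, chained into 1 closed loop(s), length Σ = 11.205520

segments=14 loops=1 length=11.206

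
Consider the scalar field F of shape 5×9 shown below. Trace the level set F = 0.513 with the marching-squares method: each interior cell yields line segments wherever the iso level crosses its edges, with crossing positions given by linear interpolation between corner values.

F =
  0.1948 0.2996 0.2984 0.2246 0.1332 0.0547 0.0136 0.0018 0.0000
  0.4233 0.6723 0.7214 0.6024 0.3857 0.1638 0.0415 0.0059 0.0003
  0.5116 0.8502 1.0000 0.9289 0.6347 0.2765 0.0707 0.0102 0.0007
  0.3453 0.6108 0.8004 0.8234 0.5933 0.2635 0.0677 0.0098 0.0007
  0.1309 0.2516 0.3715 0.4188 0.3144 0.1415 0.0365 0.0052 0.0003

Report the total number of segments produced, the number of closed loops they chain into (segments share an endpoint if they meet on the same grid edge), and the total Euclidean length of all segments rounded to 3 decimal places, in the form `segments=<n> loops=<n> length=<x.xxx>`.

segments=14 loops=1 length=11.925

cell (0,0): code 0100 → (0.573,1.000)–(1.000,0.360)
cell (0,1): code 1100 → (0.507,2.000)–(0.573,1.000)
cell (0,2): code 1100 → (0.763,3.000)–(0.507,2.000)
cell (0,3): code 1000 → (1.000,3.413)–(0.763,3.000)
cell (1,0): code 0110 → (1.000,0.360)–(2.000,0.004)
cell (1,3): code 1101 → (1.511,4.000)–(1.000,3.413)
cell (1,4): code 1000 → (2.000,4.340)–(1.511,4.000)
cell (2,0): code 0110 → (2.000,0.004)–(3.000,0.632)
cell (2,4): code 1001 → (3.000,4.243)–(2.000,4.340)
cell (3,0): code 0010 → (3.000,0.632)–(3.272,1.000)
cell (3,1): code 0011 → (3.272,1.000)–(3.670,2.000)
cell (3,2): code 0011 → (3.670,2.000)–(3.767,3.000)
cell (3,3): code 0011 → (3.767,3.000)–(3.288,4.000)
cell (3,4): code 0001 → (3.288,4.000)–(3.000,4.243)
total: 14 segments, chained into 1 closed loop(s), length Σ = 11.925072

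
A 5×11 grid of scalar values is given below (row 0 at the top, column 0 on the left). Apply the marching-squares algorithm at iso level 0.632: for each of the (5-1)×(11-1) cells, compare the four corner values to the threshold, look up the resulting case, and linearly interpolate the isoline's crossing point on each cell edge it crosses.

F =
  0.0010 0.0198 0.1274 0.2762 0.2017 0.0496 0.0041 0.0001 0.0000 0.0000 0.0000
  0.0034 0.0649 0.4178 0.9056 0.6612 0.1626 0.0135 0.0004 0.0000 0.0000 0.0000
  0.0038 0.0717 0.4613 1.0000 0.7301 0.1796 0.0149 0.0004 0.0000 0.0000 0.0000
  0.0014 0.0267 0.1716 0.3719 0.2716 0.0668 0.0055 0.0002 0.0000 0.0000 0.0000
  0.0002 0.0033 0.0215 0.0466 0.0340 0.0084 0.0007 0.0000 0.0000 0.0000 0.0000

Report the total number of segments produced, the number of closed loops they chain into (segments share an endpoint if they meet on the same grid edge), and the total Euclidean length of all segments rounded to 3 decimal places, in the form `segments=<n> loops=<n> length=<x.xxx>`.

segments=8 loops=1 length=6.123

cell (0,2): code 0100 → (0.565,3.000)–(1.000,2.439)
cell (0,3): code 1100 → (0.936,4.000)–(0.565,3.000)
cell (0,4): code 1000 → (1.000,4.059)–(0.936,4.000)
cell (1,2): code 0110 → (1.000,2.439)–(2.000,2.317)
cell (1,4): code 1001 → (2.000,4.178)–(1.000,4.059)
cell (2,2): code 0010 → (2.000,2.317)–(2.586,3.000)
cell (2,3): code 0011 → (2.586,3.000)–(2.214,4.000)
cell (2,4): code 0001 → (2.214,4.000)–(2.000,4.178)
total: 8 segments, chained into 1 closed loop(s), length Σ = 6.122606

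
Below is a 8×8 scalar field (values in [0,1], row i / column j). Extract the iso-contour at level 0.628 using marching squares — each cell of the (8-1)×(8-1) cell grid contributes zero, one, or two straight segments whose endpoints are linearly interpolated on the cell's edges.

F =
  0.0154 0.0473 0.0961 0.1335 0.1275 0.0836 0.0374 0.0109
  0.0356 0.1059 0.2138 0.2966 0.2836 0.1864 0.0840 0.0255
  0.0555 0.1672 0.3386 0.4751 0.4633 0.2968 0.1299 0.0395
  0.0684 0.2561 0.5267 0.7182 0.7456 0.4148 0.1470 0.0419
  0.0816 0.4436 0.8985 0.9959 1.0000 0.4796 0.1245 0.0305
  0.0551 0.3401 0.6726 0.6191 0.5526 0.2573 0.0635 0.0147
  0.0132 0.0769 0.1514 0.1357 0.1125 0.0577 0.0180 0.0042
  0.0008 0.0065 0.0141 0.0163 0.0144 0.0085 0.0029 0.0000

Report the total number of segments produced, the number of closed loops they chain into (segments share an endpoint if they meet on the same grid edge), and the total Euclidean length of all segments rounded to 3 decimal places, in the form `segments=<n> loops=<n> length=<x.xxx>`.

cell (2,2): code 0100 → (2.629,3.000)–(3.000,2.529)
cell (2,3): code 1100 → (2.583,4.000)–(2.629,3.000)
cell (2,4): code 1000 → (3.000,4.356)–(2.583,4.000)
cell (3,1): code 0100 → (3.272,2.000)–(4.000,1.405)
cell (3,2): code 1110 → (3.000,2.529)–(3.272,2.000)
cell (3,4): code 1001 → (4.000,4.715)–(3.000,4.356)
cell (4,1): code 0110 → (4.000,1.405)–(5.000,1.866)
cell (4,2): code 1011 → (5.000,2.834)–(4.976,3.000)
cell (4,3): code 0011 → (4.976,3.000)–(4.831,4.000)
cell (4,4): code 0001 → (4.831,4.000)–(4.000,4.715)
cell (5,1): code 0010 → (5.000,1.866)–(5.086,2.000)
cell (5,2): code 0001 → (5.086,2.000)–(5.000,2.834)
total: 12 segments, chained into 1 closed loop(s), length Σ = 9.118596

segments=12 loops=1 length=9.119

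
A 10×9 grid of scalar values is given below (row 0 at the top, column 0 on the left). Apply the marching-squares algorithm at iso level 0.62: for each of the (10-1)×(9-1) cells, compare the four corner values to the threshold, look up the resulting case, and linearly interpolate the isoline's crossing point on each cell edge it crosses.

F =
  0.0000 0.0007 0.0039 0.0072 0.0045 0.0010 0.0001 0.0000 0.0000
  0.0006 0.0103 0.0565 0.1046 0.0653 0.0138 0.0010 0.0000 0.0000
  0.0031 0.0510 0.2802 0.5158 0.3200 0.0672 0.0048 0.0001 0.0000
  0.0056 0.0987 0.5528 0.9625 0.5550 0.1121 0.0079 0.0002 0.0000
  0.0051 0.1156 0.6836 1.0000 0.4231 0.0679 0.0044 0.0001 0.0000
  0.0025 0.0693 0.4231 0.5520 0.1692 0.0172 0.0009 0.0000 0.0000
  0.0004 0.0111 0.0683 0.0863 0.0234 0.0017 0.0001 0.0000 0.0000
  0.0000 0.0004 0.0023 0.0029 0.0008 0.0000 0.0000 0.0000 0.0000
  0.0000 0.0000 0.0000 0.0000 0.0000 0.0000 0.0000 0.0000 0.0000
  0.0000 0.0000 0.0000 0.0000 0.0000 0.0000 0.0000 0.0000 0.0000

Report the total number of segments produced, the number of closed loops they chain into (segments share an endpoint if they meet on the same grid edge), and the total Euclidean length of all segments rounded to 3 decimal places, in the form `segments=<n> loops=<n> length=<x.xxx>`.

segments=8 loops=1 length=6.838

cell (2,2): code 0100 → (2.233,3.000)–(3.000,2.164)
cell (2,3): code 1000 → (3.000,3.840)–(2.233,3.000)
cell (3,1): code 0100 → (3.514,2.000)–(4.000,1.888)
cell (3,2): code 1110 → (3.000,2.164)–(3.514,2.000)
cell (3,3): code 1001 → (4.000,3.659)–(3.000,3.840)
cell (4,1): code 0010 → (4.000,1.888)–(4.244,2.000)
cell (4,2): code 0011 → (4.244,2.000)–(4.848,3.000)
cell (4,3): code 0001 → (4.848,3.000)–(4.000,3.659)
total: 8 segments, chained into 1 closed loop(s), length Σ = 6.837511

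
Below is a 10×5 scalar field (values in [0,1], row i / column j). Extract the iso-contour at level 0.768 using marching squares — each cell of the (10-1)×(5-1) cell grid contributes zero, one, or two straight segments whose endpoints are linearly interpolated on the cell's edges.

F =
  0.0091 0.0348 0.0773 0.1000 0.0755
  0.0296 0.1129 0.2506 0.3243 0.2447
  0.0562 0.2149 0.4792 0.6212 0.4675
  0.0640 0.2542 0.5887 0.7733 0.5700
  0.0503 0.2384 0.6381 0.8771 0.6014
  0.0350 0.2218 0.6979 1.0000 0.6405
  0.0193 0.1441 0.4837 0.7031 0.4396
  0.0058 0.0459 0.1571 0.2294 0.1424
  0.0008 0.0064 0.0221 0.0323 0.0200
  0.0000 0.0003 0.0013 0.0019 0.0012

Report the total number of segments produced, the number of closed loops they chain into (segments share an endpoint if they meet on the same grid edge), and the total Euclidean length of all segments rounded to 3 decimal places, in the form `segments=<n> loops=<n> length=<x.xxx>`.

cell (2,2): code 0100 → (2.965,3.000)–(3.000,2.971)
cell (2,3): code 1000 → (3.000,3.026)–(2.965,3.000)
cell (3,2): code 0110 → (3.000,2.971)–(4.000,2.544)
cell (3,3): code 1001 → (4.000,3.396)–(3.000,3.026)
cell (4,2): code 0110 → (4.000,2.544)–(5.000,2.232)
cell (4,3): code 1001 → (5.000,3.645)–(4.000,3.396)
cell (5,2): code 0010 → (5.000,2.232)–(5.781,3.000)
cell (5,3): code 0001 → (5.781,3.000)–(5.000,3.645)
total: 8 segments, chained into 1 closed loop(s), length Σ = 6.429575

segments=8 loops=1 length=6.430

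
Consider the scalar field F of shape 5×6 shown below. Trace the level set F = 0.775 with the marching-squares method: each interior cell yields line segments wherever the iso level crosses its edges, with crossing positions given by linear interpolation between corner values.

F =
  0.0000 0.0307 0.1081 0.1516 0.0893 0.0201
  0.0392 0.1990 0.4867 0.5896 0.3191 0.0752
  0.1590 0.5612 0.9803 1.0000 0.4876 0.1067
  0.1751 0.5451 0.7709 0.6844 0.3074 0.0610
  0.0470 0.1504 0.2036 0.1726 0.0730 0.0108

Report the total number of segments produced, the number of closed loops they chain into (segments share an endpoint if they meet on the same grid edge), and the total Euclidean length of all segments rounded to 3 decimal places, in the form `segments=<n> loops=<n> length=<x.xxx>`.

cell (1,1): code 0100 → (1.584,2.000)–(2.000,1.510)
cell (1,2): code 1100 → (1.452,3.000)–(1.584,2.000)
cell (1,3): code 1000 → (2.000,3.439)–(1.452,3.000)
cell (2,1): code 0010 → (2.000,1.510)–(2.980,2.000)
cell (2,2): code 0011 → (2.980,2.000)–(2.713,3.000)
cell (2,3): code 0001 → (2.713,3.000)–(2.000,3.439)
total: 6 segments, chained into 1 closed loop(s), length Σ = 5.322202

segments=6 loops=1 length=5.322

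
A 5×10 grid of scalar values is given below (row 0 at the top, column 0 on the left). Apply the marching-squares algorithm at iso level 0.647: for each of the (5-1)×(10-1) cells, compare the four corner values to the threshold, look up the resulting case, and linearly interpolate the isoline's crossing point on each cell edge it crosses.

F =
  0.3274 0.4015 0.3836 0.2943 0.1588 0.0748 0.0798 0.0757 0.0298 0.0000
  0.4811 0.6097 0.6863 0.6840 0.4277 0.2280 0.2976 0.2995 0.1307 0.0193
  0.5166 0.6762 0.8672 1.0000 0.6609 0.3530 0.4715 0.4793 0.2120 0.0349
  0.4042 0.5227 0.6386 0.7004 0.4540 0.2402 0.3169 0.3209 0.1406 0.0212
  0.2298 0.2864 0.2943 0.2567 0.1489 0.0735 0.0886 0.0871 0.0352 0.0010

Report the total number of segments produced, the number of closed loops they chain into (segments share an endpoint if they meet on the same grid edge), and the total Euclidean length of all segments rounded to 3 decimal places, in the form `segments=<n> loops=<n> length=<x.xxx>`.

cell (0,1): code 0100 → (0.870,2.000)–(1.000,1.487)
cell (0,2): code 1100 → (0.905,3.000)–(0.870,2.000)
cell (0,3): code 1000 → (1.000,3.144)–(0.905,3.000)
cell (1,0): code 0100 → (1.561,1.000)–(2.000,0.817)
cell (1,1): code 1110 → (1.000,1.487)–(1.561,1.000)
cell (1,3): code 1101 → (1.940,4.000)–(1.000,3.144)
cell (1,4): code 1000 → (2.000,4.045)–(1.940,4.000)
cell (2,0): code 0010 → (2.000,0.817)–(2.190,1.000)
cell (2,1): code 0011 → (2.190,1.000)–(2.963,2.000)
cell (2,2): code 0111 → (2.963,2.000)–(3.000,2.136)
cell (2,3): code 1011 → (3.000,3.217)–(2.067,4.000)
cell (2,4): code 0001 → (2.067,4.000)–(2.000,4.045)
cell (3,2): code 0010 → (3.000,2.136)–(3.120,3.000)
cell (3,3): code 0001 → (3.120,3.000)–(3.000,3.217)
total: 14 segments, chained into 1 closed loop(s), length Σ = 8.355268

segments=14 loops=1 length=8.355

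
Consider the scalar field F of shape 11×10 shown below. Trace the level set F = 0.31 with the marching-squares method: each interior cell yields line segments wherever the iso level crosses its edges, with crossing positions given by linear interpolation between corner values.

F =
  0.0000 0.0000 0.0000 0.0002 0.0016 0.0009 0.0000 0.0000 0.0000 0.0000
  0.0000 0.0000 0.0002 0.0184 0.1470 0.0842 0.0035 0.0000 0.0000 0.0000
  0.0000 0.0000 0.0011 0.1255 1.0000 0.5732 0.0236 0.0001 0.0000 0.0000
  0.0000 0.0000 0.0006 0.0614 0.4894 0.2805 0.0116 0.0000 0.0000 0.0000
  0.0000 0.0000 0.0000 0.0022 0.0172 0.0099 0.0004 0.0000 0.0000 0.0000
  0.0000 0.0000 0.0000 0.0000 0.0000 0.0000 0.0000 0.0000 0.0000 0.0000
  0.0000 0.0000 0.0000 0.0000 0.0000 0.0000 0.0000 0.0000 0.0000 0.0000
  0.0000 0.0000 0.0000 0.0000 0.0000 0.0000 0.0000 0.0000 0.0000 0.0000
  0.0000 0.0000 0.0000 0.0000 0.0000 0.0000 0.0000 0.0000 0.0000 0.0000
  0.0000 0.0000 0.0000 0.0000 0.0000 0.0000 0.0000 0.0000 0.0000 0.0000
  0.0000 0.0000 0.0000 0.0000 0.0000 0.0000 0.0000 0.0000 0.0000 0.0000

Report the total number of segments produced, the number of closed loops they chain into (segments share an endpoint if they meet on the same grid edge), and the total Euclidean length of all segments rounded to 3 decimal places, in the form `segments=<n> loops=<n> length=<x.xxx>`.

segments=8 loops=1 length=6.650

cell (1,3): code 0100 → (1.191,4.000)–(2.000,3.211)
cell (1,4): code 1100 → (1.462,5.000)–(1.191,4.000)
cell (1,5): code 1000 → (2.000,5.479)–(1.462,5.000)
cell (2,3): code 0110 → (2.000,3.211)–(3.000,3.581)
cell (2,4): code 1011 → (3.000,4.859)–(2.899,5.000)
cell (2,5): code 0001 → (2.899,5.000)–(2.000,5.479)
cell (3,3): code 0010 → (3.000,3.581)–(3.380,4.000)
cell (3,4): code 0001 → (3.380,4.000)–(3.000,4.859)
total: 8 segments, chained into 1 closed loop(s), length Σ = 6.649700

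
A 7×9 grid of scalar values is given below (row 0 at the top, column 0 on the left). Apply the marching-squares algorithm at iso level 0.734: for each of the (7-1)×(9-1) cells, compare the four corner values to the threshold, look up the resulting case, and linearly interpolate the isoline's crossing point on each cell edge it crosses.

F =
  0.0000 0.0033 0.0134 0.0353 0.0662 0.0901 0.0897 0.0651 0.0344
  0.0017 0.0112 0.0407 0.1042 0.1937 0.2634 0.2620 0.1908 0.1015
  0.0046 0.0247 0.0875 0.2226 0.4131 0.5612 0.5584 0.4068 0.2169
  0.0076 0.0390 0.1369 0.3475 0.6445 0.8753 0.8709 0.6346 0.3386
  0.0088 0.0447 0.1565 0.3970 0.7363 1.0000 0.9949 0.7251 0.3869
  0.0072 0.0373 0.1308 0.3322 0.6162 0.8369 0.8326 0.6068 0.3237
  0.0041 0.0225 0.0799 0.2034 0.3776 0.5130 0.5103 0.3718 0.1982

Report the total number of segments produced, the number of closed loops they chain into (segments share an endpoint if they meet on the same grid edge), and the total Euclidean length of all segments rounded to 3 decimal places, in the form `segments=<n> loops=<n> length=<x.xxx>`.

cell (2,4): code 0100 → (2.550,5.000)–(3.000,4.388)
cell (2,5): code 1100 → (2.562,6.000)–(2.550,5.000)
cell (2,6): code 1000 → (3.000,6.579)–(2.562,6.000)
cell (3,3): code 0100 → (3.975,4.000)–(4.000,3.993)
cell (3,4): code 1110 → (3.000,4.388)–(3.975,4.000)
cell (3,6): code 1001 → (4.000,6.967)–(3.000,6.579)
cell (4,3): code 0010 → (4.000,3.993)–(4.019,4.000)
cell (4,4): code 0111 → (4.019,4.000)–(5.000,4.534)
cell (4,6): code 1001 → (5.000,6.437)–(4.000,6.967)
cell (5,4): code 0010 → (5.000,4.534)–(5.318,5.000)
cell (5,5): code 0011 → (5.318,5.000)–(5.306,6.000)
cell (5,6): code 0001 → (5.306,6.000)–(5.000,6.437)
total: 12 segments, chained into 1 closed loop(s), length Σ = 9.000178

segments=12 loops=1 length=9.000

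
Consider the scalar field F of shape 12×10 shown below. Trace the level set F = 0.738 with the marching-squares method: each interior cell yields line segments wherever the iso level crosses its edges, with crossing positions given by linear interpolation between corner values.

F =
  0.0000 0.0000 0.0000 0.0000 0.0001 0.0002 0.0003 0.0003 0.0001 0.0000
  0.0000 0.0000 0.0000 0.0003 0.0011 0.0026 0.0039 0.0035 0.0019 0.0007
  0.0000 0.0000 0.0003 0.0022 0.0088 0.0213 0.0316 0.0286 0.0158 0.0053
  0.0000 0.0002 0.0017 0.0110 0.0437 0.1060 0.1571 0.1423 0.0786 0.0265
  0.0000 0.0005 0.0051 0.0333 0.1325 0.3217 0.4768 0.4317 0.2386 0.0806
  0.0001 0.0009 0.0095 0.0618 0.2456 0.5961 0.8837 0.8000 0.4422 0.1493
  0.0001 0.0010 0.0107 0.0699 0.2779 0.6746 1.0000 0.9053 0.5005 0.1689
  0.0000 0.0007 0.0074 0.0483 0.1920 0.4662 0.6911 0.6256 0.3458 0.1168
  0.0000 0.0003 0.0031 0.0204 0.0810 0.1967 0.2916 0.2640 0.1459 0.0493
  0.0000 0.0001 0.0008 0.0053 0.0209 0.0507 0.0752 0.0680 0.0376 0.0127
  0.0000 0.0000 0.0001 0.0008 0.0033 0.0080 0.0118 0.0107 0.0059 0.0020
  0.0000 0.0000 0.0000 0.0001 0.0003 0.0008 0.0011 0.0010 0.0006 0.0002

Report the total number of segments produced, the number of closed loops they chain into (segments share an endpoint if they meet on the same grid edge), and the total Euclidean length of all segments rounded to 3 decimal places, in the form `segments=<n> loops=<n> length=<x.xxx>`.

segments=8 loops=1 length=6.879

cell (4,5): code 0100 → (4.642,6.000)–(5.000,5.493)
cell (4,6): code 1100 → (4.832,7.000)–(4.642,6.000)
cell (4,7): code 1000 → (5.000,7.173)–(4.832,7.000)
cell (5,5): code 0110 → (5.000,5.493)–(6.000,5.195)
cell (5,7): code 1001 → (6.000,7.413)–(5.000,7.173)
cell (6,5): code 0010 → (6.000,5.195)–(6.848,6.000)
cell (6,6): code 0011 → (6.848,6.000)–(6.598,7.000)
cell (6,7): code 0001 → (6.598,7.000)–(6.000,7.413)
total: 8 segments, chained into 1 closed loop(s), length Σ = 6.879119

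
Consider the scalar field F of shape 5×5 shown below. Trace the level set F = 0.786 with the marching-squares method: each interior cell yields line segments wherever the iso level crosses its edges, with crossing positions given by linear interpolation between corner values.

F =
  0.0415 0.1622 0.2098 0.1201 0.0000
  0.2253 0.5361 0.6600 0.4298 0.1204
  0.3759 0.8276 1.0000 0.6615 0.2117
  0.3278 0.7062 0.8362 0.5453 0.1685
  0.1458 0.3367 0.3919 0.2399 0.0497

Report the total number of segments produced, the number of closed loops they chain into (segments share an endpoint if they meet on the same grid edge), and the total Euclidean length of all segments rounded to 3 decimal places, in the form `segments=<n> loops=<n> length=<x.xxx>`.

segments=8 loops=1 length=5.137

cell (1,0): code 0100 → (1.857,1.000)–(2.000,0.908)
cell (1,1): code 1100 → (1.371,2.000)–(1.857,1.000)
cell (1,2): code 1000 → (2.000,2.632)–(1.371,2.000)
cell (2,0): code 0010 → (2.000,0.908)–(2.343,1.000)
cell (2,1): code 0111 → (2.343,1.000)–(3.000,1.614)
cell (2,2): code 1001 → (3.000,2.173)–(2.000,2.632)
cell (3,1): code 0010 → (3.000,1.614)–(3.113,2.000)
cell (3,2): code 0001 → (3.113,2.000)–(3.000,2.173)
total: 8 segments, chained into 1 closed loop(s), length Σ = 5.137491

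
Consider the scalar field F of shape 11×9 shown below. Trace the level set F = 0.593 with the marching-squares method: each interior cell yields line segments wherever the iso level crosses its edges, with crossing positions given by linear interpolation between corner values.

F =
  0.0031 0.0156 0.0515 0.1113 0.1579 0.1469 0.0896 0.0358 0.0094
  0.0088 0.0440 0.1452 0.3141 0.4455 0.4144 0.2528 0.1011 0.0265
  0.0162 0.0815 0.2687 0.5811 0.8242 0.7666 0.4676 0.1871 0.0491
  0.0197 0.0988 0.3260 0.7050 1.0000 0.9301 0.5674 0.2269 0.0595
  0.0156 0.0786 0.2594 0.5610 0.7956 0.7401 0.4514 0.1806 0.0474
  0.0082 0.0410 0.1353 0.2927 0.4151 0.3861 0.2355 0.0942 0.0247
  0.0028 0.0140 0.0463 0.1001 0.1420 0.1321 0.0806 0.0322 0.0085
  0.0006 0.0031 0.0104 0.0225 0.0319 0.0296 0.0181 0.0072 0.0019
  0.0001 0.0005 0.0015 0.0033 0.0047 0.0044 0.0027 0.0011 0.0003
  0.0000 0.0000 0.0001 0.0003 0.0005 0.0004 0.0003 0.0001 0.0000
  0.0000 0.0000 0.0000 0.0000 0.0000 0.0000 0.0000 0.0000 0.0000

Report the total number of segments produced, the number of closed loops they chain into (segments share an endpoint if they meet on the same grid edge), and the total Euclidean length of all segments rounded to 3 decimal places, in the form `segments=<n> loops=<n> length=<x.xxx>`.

segments=12 loops=1 length=9.873

cell (1,3): code 0100 → (1.389,4.000)–(2.000,3.049)
cell (1,4): code 1100 → (1.507,5.000)–(1.389,4.000)
cell (1,5): code 1000 → (2.000,5.581)–(1.507,5.000)
cell (2,2): code 0100 → (2.096,3.000)–(3.000,2.704)
cell (2,3): code 1110 → (2.000,3.049)–(2.096,3.000)
cell (2,5): code 1001 → (3.000,5.929)–(2.000,5.581)
cell (3,2): code 0010 → (3.000,2.704)–(3.778,3.000)
cell (3,3): code 0111 → (3.778,3.000)–(4.000,3.136)
cell (3,5): code 1001 → (4.000,5.510)–(3.000,5.929)
cell (4,3): code 0010 → (4.000,3.136)–(4.532,4.000)
cell (4,4): code 0011 → (4.532,4.000)–(4.416,5.000)
cell (4,5): code 0001 → (4.416,5.000)–(4.000,5.510)
total: 12 segments, chained into 1 closed loop(s), length Σ = 9.872763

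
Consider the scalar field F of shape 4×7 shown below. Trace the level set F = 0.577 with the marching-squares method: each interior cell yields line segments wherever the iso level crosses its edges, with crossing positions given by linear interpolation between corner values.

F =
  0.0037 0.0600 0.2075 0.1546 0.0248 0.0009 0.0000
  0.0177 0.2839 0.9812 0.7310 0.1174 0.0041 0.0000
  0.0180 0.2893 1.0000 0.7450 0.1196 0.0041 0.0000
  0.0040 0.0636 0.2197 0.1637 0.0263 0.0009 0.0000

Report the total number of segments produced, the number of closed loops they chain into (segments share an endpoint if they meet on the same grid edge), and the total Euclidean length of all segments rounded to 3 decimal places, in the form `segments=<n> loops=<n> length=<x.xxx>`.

segments=8 loops=1 length=6.410

cell (0,1): code 0100 → (0.478,2.000)–(1.000,1.420)
cell (0,2): code 1100 → (0.733,3.000)–(0.478,2.000)
cell (0,3): code 1000 → (1.000,3.251)–(0.733,3.000)
cell (1,1): code 0110 → (1.000,1.420)–(2.000,1.405)
cell (1,3): code 1001 → (2.000,3.269)–(1.000,3.251)
cell (2,1): code 0010 → (2.000,1.405)–(2.542,2.000)
cell (2,2): code 0011 → (2.542,2.000)–(2.289,3.000)
cell (2,3): code 0001 → (2.289,3.000)–(2.000,3.269)
total: 8 segments, chained into 1 closed loop(s), length Σ = 6.410413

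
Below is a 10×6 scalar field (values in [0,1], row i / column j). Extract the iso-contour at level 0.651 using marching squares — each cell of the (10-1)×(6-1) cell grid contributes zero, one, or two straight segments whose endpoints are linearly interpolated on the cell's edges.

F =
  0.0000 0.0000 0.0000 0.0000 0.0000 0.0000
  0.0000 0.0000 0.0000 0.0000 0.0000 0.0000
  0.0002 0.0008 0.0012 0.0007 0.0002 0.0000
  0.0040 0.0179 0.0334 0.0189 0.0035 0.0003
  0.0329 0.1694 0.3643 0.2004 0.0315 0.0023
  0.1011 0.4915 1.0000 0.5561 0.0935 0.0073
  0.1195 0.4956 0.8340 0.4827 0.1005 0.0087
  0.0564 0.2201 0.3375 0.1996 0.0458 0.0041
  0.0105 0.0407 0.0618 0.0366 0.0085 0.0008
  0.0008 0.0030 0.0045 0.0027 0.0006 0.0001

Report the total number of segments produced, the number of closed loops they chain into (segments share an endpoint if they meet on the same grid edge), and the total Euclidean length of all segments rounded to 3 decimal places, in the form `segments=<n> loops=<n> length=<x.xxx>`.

cell (4,1): code 0100 → (4.451,2.000)–(5.000,1.314)
cell (4,2): code 1000 → (5.000,2.786)–(4.451,2.000)
cell (5,1): code 0110 → (5.000,1.314)–(6.000,1.459)
cell (5,2): code 1001 → (6.000,2.521)–(5.000,2.786)
cell (6,1): code 0010 → (6.000,1.459)–(6.369,2.000)
cell (6,2): code 0001 → (6.369,2.000)–(6.000,2.521)
total: 6 segments, chained into 1 closed loop(s), length Σ = 5.175518

segments=6 loops=1 length=5.176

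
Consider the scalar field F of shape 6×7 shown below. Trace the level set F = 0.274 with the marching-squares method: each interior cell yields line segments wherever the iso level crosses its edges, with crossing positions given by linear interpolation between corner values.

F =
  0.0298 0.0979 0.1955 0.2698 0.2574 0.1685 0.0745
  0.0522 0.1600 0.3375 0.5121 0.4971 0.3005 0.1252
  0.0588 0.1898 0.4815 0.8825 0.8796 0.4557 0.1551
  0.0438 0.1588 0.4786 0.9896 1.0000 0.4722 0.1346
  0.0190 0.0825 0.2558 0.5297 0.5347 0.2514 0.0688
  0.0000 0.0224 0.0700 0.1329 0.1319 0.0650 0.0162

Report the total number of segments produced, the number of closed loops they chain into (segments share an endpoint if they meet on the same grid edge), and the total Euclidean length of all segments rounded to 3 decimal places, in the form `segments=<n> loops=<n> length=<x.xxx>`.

cell (0,1): code 0100 → (0.553,2.000)–(1.000,1.642)
cell (0,2): code 1100 → (0.017,3.000)–(0.553,2.000)
cell (0,3): code 1100 → (0.069,4.000)–(0.017,3.000)
cell (0,4): code 1100 → (0.799,5.000)–(0.069,4.000)
cell (0,5): code 1000 → (1.000,5.151)–(0.799,5.000)
cell (1,1): code 0110 → (1.000,1.642)–(2.000,1.289)
cell (1,5): code 1001 → (2.000,5.604)–(1.000,5.151)
cell (2,1): code 0110 → (2.000,1.289)–(3.000,1.360)
cell (2,5): code 1001 → (3.000,5.587)–(2.000,5.604)
cell (3,1): code 0010 → (3.000,1.360)–(3.918,2.000)
cell (3,2): code 0111 → (3.918,2.000)–(4.000,2.066)
cell (3,4): code 1011 → (4.000,4.920)–(3.898,5.000)
cell (3,5): code 0001 → (3.898,5.000)–(3.000,5.587)
cell (4,2): code 0010 → (4.000,2.066)–(4.644,3.000)
cell (4,3): code 0011 → (4.644,3.000)–(4.647,4.000)
cell (4,4): code 0001 → (4.647,4.000)–(4.000,4.920)
total: 16 segments, chained into 1 closed loop(s), length Σ = 14.045355

segments=16 loops=1 length=14.045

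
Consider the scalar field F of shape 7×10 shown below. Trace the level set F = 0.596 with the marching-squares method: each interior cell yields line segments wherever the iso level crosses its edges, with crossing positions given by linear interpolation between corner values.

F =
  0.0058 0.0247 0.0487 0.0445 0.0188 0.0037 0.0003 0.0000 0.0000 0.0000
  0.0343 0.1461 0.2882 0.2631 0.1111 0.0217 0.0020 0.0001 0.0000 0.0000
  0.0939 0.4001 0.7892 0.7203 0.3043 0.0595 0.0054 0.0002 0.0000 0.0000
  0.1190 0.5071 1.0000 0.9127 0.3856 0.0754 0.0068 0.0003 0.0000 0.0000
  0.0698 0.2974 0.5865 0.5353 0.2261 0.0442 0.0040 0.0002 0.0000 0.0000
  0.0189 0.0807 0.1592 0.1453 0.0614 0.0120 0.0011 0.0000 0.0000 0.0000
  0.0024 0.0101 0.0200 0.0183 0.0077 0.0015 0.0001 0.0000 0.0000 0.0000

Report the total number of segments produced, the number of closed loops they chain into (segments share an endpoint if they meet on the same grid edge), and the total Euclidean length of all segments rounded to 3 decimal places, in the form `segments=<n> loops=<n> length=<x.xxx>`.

cell (1,1): code 0100 → (1.614,2.000)–(2.000,1.503)
cell (1,2): code 1100 → (1.728,3.000)–(1.614,2.000)
cell (1,3): code 1000 → (2.000,3.299)–(1.728,3.000)
cell (2,1): code 0110 → (2.000,1.503)–(3.000,1.180)
cell (2,3): code 1001 → (3.000,3.601)–(2.000,3.299)
cell (3,1): code 0010 → (3.000,1.180)–(3.977,2.000)
cell (3,2): code 0011 → (3.977,2.000)–(3.839,3.000)
cell (3,3): code 0001 → (3.839,3.000)–(3.000,3.601)
total: 8 segments, chained into 1 closed loop(s), length Σ = 7.451476

segments=8 loops=1 length=7.451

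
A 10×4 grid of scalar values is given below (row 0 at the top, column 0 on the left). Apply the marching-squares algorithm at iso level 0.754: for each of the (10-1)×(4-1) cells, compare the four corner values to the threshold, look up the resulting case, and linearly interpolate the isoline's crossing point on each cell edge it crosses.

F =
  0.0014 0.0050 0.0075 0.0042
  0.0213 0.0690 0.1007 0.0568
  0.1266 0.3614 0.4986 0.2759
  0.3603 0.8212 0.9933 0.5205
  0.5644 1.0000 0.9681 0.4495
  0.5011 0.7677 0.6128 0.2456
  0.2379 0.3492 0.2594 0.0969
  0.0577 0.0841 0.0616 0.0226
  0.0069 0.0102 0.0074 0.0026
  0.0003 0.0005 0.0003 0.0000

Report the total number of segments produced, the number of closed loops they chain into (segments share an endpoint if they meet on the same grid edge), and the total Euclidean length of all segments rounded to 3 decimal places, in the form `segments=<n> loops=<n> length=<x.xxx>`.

cell (2,0): code 0100 → (2.854,1.000)–(3.000,0.854)
cell (2,1): code 1100 → (2.516,2.000)–(2.854,1.000)
cell (2,2): code 1000 → (3.000,2.506)–(2.516,2.000)
cell (3,0): code 0110 → (3.000,0.854)–(4.000,0.435)
cell (3,2): code 1001 → (4.000,2.413)–(3.000,2.506)
cell (4,0): code 0110 → (4.000,0.435)–(5.000,0.949)
cell (4,1): code 1011 → (5.000,1.088)–(4.603,2.000)
cell (4,2): code 0001 → (4.603,2.000)–(4.000,2.413)
cell (5,0): code 0010 → (5.000,0.949)–(5.033,1.000)
cell (5,1): code 0001 → (5.033,1.000)–(5.000,1.088)
total: 10 segments, chained into 1 closed loop(s), length Σ = 7.054722

segments=10 loops=1 length=7.055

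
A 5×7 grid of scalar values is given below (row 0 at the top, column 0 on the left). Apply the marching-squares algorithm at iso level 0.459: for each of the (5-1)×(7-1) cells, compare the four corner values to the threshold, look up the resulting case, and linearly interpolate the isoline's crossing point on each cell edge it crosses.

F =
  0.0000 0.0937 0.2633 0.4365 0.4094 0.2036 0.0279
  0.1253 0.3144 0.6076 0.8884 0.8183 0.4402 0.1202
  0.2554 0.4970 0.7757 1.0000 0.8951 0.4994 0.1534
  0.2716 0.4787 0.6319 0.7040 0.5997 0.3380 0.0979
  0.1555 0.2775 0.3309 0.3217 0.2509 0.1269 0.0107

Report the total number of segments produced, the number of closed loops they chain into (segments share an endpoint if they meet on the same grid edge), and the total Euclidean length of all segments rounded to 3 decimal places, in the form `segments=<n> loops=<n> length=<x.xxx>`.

segments=16 loops=1 length=12.402

cell (0,1): code 0100 → (0.568,2.000)–(1.000,1.493)
cell (0,2): code 1100 → (0.050,3.000)–(0.568,2.000)
cell (0,3): code 1100 → (0.121,4.000)–(0.050,3.000)
cell (0,4): code 1000 → (1.000,4.950)–(0.121,4.000)
cell (1,0): code 0100 → (1.792,1.000)–(2.000,0.843)
cell (1,1): code 1110 → (1.000,1.493)–(1.792,1.000)
cell (1,4): code 1101 → (1.318,5.000)–(1.000,4.950)
cell (1,5): code 1000 → (2.000,5.117)–(1.318,5.000)
cell (2,0): code 0110 → (2.000,0.843)–(3.000,0.905)
cell (2,4): code 1011 → (3.000,4.538)–(2.250,5.000)
cell (2,5): code 0001 → (2.250,5.000)–(2.000,5.117)
cell (3,0): code 0010 → (3.000,0.905)–(3.098,1.000)
cell (3,1): code 0011 → (3.098,1.000)–(3.574,2.000)
cell (3,2): code 0011 → (3.574,2.000)–(3.641,3.000)
cell (3,3): code 0011 → (3.641,3.000)–(3.403,4.000)
cell (3,4): code 0001 → (3.403,4.000)–(3.000,4.538)
total: 16 segments, chained into 1 closed loop(s), length Σ = 12.401881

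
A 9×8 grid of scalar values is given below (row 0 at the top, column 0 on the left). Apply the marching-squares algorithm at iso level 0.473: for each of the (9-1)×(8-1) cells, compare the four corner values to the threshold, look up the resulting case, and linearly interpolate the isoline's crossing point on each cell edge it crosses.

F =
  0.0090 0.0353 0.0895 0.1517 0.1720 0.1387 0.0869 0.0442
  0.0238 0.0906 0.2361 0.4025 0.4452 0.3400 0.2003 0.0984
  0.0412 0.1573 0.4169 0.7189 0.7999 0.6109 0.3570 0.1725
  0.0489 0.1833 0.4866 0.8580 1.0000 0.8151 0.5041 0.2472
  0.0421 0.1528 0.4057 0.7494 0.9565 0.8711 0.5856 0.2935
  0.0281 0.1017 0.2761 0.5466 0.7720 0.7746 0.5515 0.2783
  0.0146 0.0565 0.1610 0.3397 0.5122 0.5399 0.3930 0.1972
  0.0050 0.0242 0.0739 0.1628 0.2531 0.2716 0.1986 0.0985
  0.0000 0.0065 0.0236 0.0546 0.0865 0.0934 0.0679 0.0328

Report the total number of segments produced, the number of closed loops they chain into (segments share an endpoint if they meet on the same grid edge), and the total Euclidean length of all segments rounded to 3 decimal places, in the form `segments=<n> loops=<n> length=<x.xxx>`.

segments=20 loops=1 length=14.910

cell (1,2): code 0100 → (1.223,3.000)–(2.000,2.186)
cell (1,3): code 1100 → (1.078,4.000)–(1.223,3.000)
cell (1,4): code 1100 → (1.491,5.000)–(1.078,4.000)
cell (1,5): code 1000 → (2.000,5.543)–(1.491,5.000)
cell (2,1): code 0100 → (2.805,2.000)–(3.000,1.955)
cell (2,2): code 1110 → (2.000,2.186)–(2.805,2.000)
cell (2,5): code 1101 → (2.789,6.000)–(2.000,5.543)
cell (2,6): code 1000 → (3.000,6.121)–(2.789,6.000)
cell (3,1): code 0010 → (3.000,1.955)–(3.168,2.000)
cell (3,2): code 0111 → (3.168,2.000)–(4.000,2.196)
cell (3,6): code 1001 → (4.000,6.385)–(3.000,6.121)
cell (4,2): code 0110 → (4.000,2.196)–(5.000,2.728)
cell (4,6): code 1001 → (5.000,6.287)–(4.000,6.385)
cell (5,2): code 0010 → (5.000,2.728)–(5.356,3.000)
cell (5,3): code 0111 → (5.356,3.000)–(6.000,3.773)
cell (5,5): code 1011 → (6.000,5.455)–(5.495,6.000)
cell (5,6): code 0001 → (5.495,6.000)–(5.000,6.287)
cell (6,3): code 0010 → (6.000,3.773)–(6.151,4.000)
cell (6,4): code 0011 → (6.151,4.000)–(6.249,5.000)
cell (6,5): code 0001 → (6.249,5.000)–(6.000,5.455)
total: 20 segments, chained into 1 closed loop(s), length Σ = 14.909979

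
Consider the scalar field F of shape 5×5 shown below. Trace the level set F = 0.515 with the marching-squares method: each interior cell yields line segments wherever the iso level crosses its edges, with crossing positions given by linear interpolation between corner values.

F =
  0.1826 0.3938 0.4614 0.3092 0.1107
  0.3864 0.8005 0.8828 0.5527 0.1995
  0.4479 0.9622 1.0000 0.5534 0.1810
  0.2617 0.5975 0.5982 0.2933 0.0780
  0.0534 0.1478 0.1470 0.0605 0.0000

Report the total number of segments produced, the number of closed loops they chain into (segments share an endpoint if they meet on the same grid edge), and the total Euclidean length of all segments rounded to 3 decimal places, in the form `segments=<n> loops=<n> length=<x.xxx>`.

segments=12 loops=1 length=9.549

cell (0,0): code 0100 → (0.298,1.000)–(1.000,0.311)
cell (0,1): code 1100 → (0.127,2.000)–(0.298,1.000)
cell (0,2): code 1100 → (0.845,3.000)–(0.127,2.000)
cell (0,3): code 1000 → (1.000,3.107)–(0.845,3.000)
cell (1,0): code 0110 → (1.000,0.311)–(2.000,0.130)
cell (1,3): code 1001 → (2.000,3.103)–(1.000,3.107)
cell (2,0): code 0110 → (2.000,0.130)–(3.000,0.754)
cell (2,2): code 1011 → (3.000,2.273)–(2.148,3.000)
cell (2,3): code 0001 → (2.148,3.000)–(2.000,3.103)
cell (3,0): code 0010 → (3.000,0.754)–(3.183,1.000)
cell (3,1): code 0011 → (3.183,1.000)–(3.184,2.000)
cell (3,2): code 0001 → (3.184,2.000)–(3.000,2.273)
total: 12 segments, chained into 1 closed loop(s), length Σ = 9.548669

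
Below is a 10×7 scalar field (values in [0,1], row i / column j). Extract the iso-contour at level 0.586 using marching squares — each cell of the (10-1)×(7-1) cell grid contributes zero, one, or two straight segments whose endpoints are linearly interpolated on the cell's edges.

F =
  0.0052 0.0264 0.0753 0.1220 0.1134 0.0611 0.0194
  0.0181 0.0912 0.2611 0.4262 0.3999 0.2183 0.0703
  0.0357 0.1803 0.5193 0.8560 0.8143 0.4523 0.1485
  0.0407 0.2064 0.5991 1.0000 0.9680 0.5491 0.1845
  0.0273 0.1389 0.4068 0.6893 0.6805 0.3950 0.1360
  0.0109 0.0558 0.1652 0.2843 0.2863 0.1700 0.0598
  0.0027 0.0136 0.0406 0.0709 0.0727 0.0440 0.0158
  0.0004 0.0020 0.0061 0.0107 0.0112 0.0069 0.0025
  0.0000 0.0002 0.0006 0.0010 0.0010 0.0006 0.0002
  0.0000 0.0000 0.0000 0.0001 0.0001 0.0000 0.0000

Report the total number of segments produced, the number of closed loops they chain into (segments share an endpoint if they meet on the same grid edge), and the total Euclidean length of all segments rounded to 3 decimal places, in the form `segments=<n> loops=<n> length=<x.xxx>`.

segments=12 loops=1 length=9.139

cell (1,2): code 0100 → (1.372,3.000)–(2.000,2.198)
cell (1,3): code 1100 → (1.449,4.000)–(1.372,3.000)
cell (1,4): code 1000 → (2.000,4.631)–(1.449,4.000)
cell (2,1): code 0100 → (2.836,2.000)–(3.000,1.967)
cell (2,2): code 1110 → (2.000,2.198)–(2.836,2.000)
cell (2,4): code 1001 → (3.000,4.912)–(2.000,4.631)
cell (3,1): code 0010 → (3.000,1.967)–(3.068,2.000)
cell (3,2): code 0111 → (3.068,2.000)–(4.000,2.634)
cell (3,4): code 1001 → (4.000,4.331)–(3.000,4.912)
cell (4,2): code 0010 → (4.000,2.634)–(4.255,3.000)
cell (4,3): code 0011 → (4.255,3.000)–(4.240,4.000)
cell (4,4): code 0001 → (4.240,4.000)–(4.000,4.331)
total: 12 segments, chained into 1 closed loop(s), length Σ = 9.138626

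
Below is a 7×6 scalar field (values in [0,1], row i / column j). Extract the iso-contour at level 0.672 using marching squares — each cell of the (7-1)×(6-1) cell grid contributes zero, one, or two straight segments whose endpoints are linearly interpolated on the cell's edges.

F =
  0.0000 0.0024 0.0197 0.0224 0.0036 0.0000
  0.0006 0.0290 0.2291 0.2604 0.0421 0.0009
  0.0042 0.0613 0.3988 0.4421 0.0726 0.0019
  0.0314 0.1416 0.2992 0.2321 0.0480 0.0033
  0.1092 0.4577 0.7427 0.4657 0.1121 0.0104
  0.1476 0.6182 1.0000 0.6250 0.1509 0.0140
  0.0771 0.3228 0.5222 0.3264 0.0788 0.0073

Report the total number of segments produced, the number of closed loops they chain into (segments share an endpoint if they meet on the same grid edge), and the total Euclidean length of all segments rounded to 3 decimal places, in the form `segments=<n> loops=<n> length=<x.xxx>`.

cell (3,1): code 0100 → (3.841,2.000)–(4.000,1.752)
cell (3,2): code 1000 → (4.000,2.255)–(3.841,2.000)
cell (4,1): code 0110 → (4.000,1.752)–(5.000,1.141)
cell (4,2): code 1001 → (5.000,2.875)–(4.000,2.255)
cell (5,1): code 0010 → (5.000,1.141)–(5.686,2.000)
cell (5,2): code 0001 → (5.686,2.000)–(5.000,2.875)
total: 6 segments, chained into 1 closed loop(s), length Σ = 5.155571

segments=6 loops=1 length=5.156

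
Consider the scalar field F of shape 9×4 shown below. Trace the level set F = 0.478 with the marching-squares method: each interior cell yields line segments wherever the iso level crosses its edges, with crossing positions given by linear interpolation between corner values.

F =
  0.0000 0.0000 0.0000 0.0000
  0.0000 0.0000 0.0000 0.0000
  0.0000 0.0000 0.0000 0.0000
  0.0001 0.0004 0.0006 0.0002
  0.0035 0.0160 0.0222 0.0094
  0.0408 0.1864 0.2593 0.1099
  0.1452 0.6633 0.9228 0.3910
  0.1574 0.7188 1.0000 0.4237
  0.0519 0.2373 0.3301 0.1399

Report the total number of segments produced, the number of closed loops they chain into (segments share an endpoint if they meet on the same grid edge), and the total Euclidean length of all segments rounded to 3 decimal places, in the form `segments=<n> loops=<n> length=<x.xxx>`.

cell (5,0): code 0100 → (5.611,1.000)–(6.000,0.642)
cell (5,1): code 1100 → (5.330,2.000)–(5.611,1.000)
cell (5,2): code 1000 → (6.000,2.836)–(5.330,2.000)
cell (6,0): code 0110 → (6.000,0.642)–(7.000,0.571)
cell (6,2): code 1001 → (7.000,2.906)–(6.000,2.836)
cell (7,0): code 0010 → (7.000,0.571)–(7.500,1.000)
cell (7,1): code 0011 → (7.500,1.000)–(7.779,2.000)
cell (7,2): code 0001 → (7.779,2.000)–(7.000,2.906)
total: 8 segments, chained into 1 closed loop(s), length Σ = 7.535806

segments=8 loops=1 length=7.536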